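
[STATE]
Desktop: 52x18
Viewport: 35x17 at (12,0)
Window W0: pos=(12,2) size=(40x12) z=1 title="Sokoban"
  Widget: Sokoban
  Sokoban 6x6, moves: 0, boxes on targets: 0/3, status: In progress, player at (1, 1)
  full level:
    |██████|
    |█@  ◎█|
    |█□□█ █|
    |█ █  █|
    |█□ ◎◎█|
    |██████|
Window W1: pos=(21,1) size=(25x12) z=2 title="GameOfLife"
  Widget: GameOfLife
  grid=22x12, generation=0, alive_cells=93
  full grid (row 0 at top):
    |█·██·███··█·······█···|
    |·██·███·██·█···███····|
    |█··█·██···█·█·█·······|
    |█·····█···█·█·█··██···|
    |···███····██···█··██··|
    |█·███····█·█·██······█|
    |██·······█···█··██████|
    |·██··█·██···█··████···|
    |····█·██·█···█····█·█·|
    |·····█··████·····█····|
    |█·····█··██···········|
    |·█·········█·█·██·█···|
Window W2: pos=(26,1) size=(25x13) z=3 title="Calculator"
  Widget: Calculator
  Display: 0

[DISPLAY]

                                   
         ┏━━━━┏━━━━━━━━━━━━━━━━━━━━
┏━━━━━━━━┃ Gam┃ Calculator         
┃ Sokoban┠────┠────────────────────
┠────────┃Gen:┃                    
┃██████  ┃█··█┃┌───┬───┬───┬───┐   
┃█@  ◎█  ┃█···┃│ 7 │ 8 │ 9 │ ÷ │   
┃█□□█ █  ┃···█┃├───┼───┼───┼───┤   
┃█ █  █  ┃█·██┃│ 4 │ 5 │ 6 │ × │   
┃█□ ◎◎█  ┃██··┃├───┼───┼───┼───┤   
┃██████  ┃·██·┃│ 1 │ 2 │ 3 │ - │   
┃Moves: 0┃····┃├───┼───┼───┼───┤   
┃        ┗━━━━┃│ 0 │ . │ = │ + │   
┗━━━━━━━━━━━━━┗━━━━━━━━━━━━━━━━━━━━
                                   
                                   
                                   


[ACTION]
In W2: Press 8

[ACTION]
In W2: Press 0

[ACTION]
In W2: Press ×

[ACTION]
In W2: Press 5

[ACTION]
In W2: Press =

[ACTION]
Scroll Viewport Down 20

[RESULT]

         ┏━━━━┏━━━━━━━━━━━━━━━━━━━━
┏━━━━━━━━┃ Gam┃ Calculator         
┃ Sokoban┠────┠────────────────────
┠────────┃Gen:┃                    
┃██████  ┃█··█┃┌───┬───┬───┬───┐   
┃█@  ◎█  ┃█···┃│ 7 │ 8 │ 9 │ ÷ │   
┃█□□█ █  ┃···█┃├───┼───┼───┼───┤   
┃█ █  █  ┃█·██┃│ 4 │ 5 │ 6 │ × │   
┃█□ ◎◎█  ┃██··┃├───┼───┼───┼───┤   
┃██████  ┃·██·┃│ 1 │ 2 │ 3 │ - │   
┃Moves: 0┃····┃├───┼───┼───┼───┤   
┃        ┗━━━━┃│ 0 │ . │ = │ + │   
┗━━━━━━━━━━━━━┗━━━━━━━━━━━━━━━━━━━━
                                   
                                   
                                   
                                   


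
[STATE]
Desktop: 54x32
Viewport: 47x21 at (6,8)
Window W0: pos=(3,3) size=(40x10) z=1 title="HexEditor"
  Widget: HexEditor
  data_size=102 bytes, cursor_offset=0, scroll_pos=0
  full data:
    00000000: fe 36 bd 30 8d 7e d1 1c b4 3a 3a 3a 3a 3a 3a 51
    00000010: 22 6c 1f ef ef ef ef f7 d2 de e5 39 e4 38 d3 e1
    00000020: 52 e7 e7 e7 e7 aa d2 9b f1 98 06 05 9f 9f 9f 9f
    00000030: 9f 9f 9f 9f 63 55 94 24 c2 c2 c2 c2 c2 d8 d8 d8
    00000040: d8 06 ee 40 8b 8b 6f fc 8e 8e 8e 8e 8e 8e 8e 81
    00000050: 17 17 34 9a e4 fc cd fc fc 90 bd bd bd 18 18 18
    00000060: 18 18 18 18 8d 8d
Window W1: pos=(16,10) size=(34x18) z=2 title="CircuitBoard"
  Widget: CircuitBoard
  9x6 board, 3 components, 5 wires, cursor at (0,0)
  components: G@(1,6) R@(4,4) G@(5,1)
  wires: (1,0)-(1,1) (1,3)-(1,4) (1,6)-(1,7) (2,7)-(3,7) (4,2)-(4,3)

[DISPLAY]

000020  52 e7 e7 e7 e7 aa d2 9b  f1 ┃          
000030  9f 9f 9f 9f 63 55 94 24  c2 ┃          
000040  d8┏━━━━━━━━━━━━━━━━━━━━━━━━━━━━━━━━┓   
000050  17┃ CircuitBoard                   ┃   
━━━━━━━━━━┠────────────────────────────────┨   
          ┃   0 1 2 3 4 5 6 7 8            ┃   
          ┃0  [.]                          ┃   
          ┃                                ┃   
          ┃1   · ─ ·       · ─ ·       G ─ ┃   
          ┃                                ┃   
          ┃2                               ┃   
          ┃                                ┃   
          ┃3                               ┃   
          ┃                                ┃   
          ┃4           · ─ ·   R           ┃   
          ┃                                ┃   
          ┃5       G                       ┃   
          ┃Cursor: (0,0)                   ┃   
          ┃                                ┃   
          ┗━━━━━━━━━━━━━━━━━━━━━━━━━━━━━━━━┛   
                                               


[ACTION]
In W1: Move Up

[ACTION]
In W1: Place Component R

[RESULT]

000020  52 e7 e7 e7 e7 aa d2 9b  f1 ┃          
000030  9f 9f 9f 9f 63 55 94 24  c2 ┃          
000040  d8┏━━━━━━━━━━━━━━━━━━━━━━━━━━━━━━━━┓   
000050  17┃ CircuitBoard                   ┃   
━━━━━━━━━━┠────────────────────────────────┨   
          ┃   0 1 2 3 4 5 6 7 8            ┃   
          ┃0  [R]                          ┃   
          ┃                                ┃   
          ┃1   · ─ ·       · ─ ·       G ─ ┃   
          ┃                                ┃   
          ┃2                               ┃   
          ┃                                ┃   
          ┃3                               ┃   
          ┃                                ┃   
          ┃4           · ─ ·   R           ┃   
          ┃                                ┃   
          ┃5       G                       ┃   
          ┃Cursor: (0,0)                   ┃   
          ┃                                ┃   
          ┗━━━━━━━━━━━━━━━━━━━━━━━━━━━━━━━━┛   
                                               


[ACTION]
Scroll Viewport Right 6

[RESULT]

00020  52 e7 e7 e7 e7 aa d2 9b  f1 ┃           
00030  9f 9f 9f 9f 63 55 94 24  c2 ┃           
00040  d8┏━━━━━━━━━━━━━━━━━━━━━━━━━━━━━━━━┓    
00050  17┃ CircuitBoard                   ┃    
━━━━━━━━━┠────────────────────────────────┨    
         ┃   0 1 2 3 4 5 6 7 8            ┃    
         ┃0  [R]                          ┃    
         ┃                                ┃    
         ┃1   · ─ ·       · ─ ·       G ─ ┃    
         ┃                                ┃    
         ┃2                               ┃    
         ┃                                ┃    
         ┃3                               ┃    
         ┃                                ┃    
         ┃4           · ─ ·   R           ┃    
         ┃                                ┃    
         ┃5       G                       ┃    
         ┃Cursor: (0,0)                   ┃    
         ┃                                ┃    
         ┗━━━━━━━━━━━━━━━━━━━━━━━━━━━━━━━━┛    
                                               


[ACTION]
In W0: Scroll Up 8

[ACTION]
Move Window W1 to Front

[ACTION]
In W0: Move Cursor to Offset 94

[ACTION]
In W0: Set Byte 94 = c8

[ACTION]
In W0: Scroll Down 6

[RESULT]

                                   ┃           
                                   ┃           
         ┏━━━━━━━━━━━━━━━━━━━━━━━━━━━━━━━━┓    
         ┃ CircuitBoard                   ┃    
━━━━━━━━━┠────────────────────────────────┨    
         ┃   0 1 2 3 4 5 6 7 8            ┃    
         ┃0  [R]                          ┃    
         ┃                                ┃    
         ┃1   · ─ ·       · ─ ·       G ─ ┃    
         ┃                                ┃    
         ┃2                               ┃    
         ┃                                ┃    
         ┃3                               ┃    
         ┃                                ┃    
         ┃4           · ─ ·   R           ┃    
         ┃                                ┃    
         ┃5       G                       ┃    
         ┃Cursor: (0,0)                   ┃    
         ┃                                ┃    
         ┗━━━━━━━━━━━━━━━━━━━━━━━━━━━━━━━━┛    
                                               


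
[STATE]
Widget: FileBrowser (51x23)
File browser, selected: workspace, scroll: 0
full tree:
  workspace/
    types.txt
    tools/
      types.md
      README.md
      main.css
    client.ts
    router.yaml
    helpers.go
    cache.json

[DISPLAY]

> [-] workspace/                                   
    types.txt                                      
    [+] tools/                                     
    client.ts                                      
    router.yaml                                    
    helpers.go                                     
    cache.json                                     
                                                   
                                                   
                                                   
                                                   
                                                   
                                                   
                                                   
                                                   
                                                   
                                                   
                                                   
                                                   
                                                   
                                                   
                                                   
                                                   


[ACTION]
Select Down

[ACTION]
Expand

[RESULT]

  [-] workspace/                                   
  > types.txt                                      
    [+] tools/                                     
    client.ts                                      
    router.yaml                                    
    helpers.go                                     
    cache.json                                     
                                                   
                                                   
                                                   
                                                   
                                                   
                                                   
                                                   
                                                   
                                                   
                                                   
                                                   
                                                   
                                                   
                                                   
                                                   
                                                   


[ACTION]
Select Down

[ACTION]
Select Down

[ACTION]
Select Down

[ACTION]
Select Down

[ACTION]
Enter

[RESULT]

  [-] workspace/                                   
    types.txt                                      
    [+] tools/                                     
    client.ts                                      
    router.yaml                                    
  > helpers.go                                     
    cache.json                                     
                                                   
                                                   
                                                   
                                                   
                                                   
                                                   
                                                   
                                                   
                                                   
                                                   
                                                   
                                                   
                                                   
                                                   
                                                   
                                                   


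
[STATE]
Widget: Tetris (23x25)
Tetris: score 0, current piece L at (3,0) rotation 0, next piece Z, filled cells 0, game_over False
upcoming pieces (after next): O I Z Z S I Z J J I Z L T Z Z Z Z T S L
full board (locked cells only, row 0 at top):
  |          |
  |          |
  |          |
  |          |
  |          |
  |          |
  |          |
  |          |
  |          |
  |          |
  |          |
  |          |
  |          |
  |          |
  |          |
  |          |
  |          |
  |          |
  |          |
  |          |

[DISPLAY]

     ▒    │Next:       
   ▒▒▒    │▓▓          
          │ ▓▓         
          │            
          │            
          │            
          │Score:      
          │0           
          │            
          │            
          │            
          │            
          │            
          │            
          │            
          │            
          │            
          │            
          │            
          │            
          │            
          │            
          │            
          │            
          │            


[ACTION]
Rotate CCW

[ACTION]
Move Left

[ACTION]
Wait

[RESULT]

          │Next:       
  ▒▒      │▓▓          
   ▒      │ ▓▓         
   ▒      │            
          │            
          │            
          │Score:      
          │0           
          │            
          │            
          │            
          │            
          │            
          │            
          │            
          │            
          │            
          │            
          │            
          │            
          │            
          │            
          │            
          │            
          │            


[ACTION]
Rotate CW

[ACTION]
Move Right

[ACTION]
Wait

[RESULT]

          │Next:       
          │▓▓          
     ▒    │ ▓▓         
   ▒▒▒    │            
          │            
          │            
          │Score:      
          │0           
          │            
          │            
          │            
          │            
          │            
          │            
          │            
          │            
          │            
          │            
          │            
          │            
          │            
          │            
          │            
          │            
          │            


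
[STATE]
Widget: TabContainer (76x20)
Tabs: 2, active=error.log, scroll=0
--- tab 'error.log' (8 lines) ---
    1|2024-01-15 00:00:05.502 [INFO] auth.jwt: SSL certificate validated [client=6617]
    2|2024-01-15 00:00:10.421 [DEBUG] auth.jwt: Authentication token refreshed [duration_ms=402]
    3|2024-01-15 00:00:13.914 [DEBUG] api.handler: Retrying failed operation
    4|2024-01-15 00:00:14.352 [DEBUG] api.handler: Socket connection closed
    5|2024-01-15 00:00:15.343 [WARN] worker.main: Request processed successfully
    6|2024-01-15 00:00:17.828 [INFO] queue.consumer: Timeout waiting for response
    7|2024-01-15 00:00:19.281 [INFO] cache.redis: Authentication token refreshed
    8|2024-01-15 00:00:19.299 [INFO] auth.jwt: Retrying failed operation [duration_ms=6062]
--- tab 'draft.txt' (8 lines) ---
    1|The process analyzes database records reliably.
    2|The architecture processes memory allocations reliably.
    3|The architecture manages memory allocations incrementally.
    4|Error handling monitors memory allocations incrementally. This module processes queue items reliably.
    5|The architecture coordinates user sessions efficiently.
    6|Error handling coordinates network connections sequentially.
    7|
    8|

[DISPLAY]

[error.log]│ draft.txt                                                      
────────────────────────────────────────────────────────────────────────────
2024-01-15 00:00:05.502 [INFO] auth.jwt: SSL certificate validated [client=6
2024-01-15 00:00:10.421 [DEBUG] auth.jwt: Authentication token refreshed [du
2024-01-15 00:00:13.914 [DEBUG] api.handler: Retrying failed operation      
2024-01-15 00:00:14.352 [DEBUG] api.handler: Socket connection closed       
2024-01-15 00:00:15.343 [WARN] worker.main: Request processed successfully  
2024-01-15 00:00:17.828 [INFO] queue.consumer: Timeout waiting for response 
2024-01-15 00:00:19.281 [INFO] cache.redis: Authentication token refreshed  
2024-01-15 00:00:19.299 [INFO] auth.jwt: Retrying failed operation [duration
                                                                            
                                                                            
                                                                            
                                                                            
                                                                            
                                                                            
                                                                            
                                                                            
                                                                            
                                                                            


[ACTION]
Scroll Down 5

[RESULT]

[error.log]│ draft.txt                                                      
────────────────────────────────────────────────────────────────────────────
2024-01-15 00:00:17.828 [INFO] queue.consumer: Timeout waiting for response 
2024-01-15 00:00:19.281 [INFO] cache.redis: Authentication token refreshed  
2024-01-15 00:00:19.299 [INFO] auth.jwt: Retrying failed operation [duration
                                                                            
                                                                            
                                                                            
                                                                            
                                                                            
                                                                            
                                                                            
                                                                            
                                                                            
                                                                            
                                                                            
                                                                            
                                                                            
                                                                            
                                                                            


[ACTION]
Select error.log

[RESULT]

[error.log]│ draft.txt                                                      
────────────────────────────────────────────────────────────────────────────
2024-01-15 00:00:05.502 [INFO] auth.jwt: SSL certificate validated [client=6
2024-01-15 00:00:10.421 [DEBUG] auth.jwt: Authentication token refreshed [du
2024-01-15 00:00:13.914 [DEBUG] api.handler: Retrying failed operation      
2024-01-15 00:00:14.352 [DEBUG] api.handler: Socket connection closed       
2024-01-15 00:00:15.343 [WARN] worker.main: Request processed successfully  
2024-01-15 00:00:17.828 [INFO] queue.consumer: Timeout waiting for response 
2024-01-15 00:00:19.281 [INFO] cache.redis: Authentication token refreshed  
2024-01-15 00:00:19.299 [INFO] auth.jwt: Retrying failed operation [duration
                                                                            
                                                                            
                                                                            
                                                                            
                                                                            
                                                                            
                                                                            
                                                                            
                                                                            
                                                                            


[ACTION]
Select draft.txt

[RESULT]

 error.log │[draft.txt]                                                     
────────────────────────────────────────────────────────────────────────────
The process analyzes database records reliably.                             
The architecture processes memory allocations reliably.                     
The architecture manages memory allocations incrementally.                  
Error handling monitors memory allocations incrementally. This module proces
The architecture coordinates user sessions efficiently.                     
Error handling coordinates network connections sequentially.                
                                                                            
                                                                            
                                                                            
                                                                            
                                                                            
                                                                            
                                                                            
                                                                            
                                                                            
                                                                            
                                                                            
                                                                            


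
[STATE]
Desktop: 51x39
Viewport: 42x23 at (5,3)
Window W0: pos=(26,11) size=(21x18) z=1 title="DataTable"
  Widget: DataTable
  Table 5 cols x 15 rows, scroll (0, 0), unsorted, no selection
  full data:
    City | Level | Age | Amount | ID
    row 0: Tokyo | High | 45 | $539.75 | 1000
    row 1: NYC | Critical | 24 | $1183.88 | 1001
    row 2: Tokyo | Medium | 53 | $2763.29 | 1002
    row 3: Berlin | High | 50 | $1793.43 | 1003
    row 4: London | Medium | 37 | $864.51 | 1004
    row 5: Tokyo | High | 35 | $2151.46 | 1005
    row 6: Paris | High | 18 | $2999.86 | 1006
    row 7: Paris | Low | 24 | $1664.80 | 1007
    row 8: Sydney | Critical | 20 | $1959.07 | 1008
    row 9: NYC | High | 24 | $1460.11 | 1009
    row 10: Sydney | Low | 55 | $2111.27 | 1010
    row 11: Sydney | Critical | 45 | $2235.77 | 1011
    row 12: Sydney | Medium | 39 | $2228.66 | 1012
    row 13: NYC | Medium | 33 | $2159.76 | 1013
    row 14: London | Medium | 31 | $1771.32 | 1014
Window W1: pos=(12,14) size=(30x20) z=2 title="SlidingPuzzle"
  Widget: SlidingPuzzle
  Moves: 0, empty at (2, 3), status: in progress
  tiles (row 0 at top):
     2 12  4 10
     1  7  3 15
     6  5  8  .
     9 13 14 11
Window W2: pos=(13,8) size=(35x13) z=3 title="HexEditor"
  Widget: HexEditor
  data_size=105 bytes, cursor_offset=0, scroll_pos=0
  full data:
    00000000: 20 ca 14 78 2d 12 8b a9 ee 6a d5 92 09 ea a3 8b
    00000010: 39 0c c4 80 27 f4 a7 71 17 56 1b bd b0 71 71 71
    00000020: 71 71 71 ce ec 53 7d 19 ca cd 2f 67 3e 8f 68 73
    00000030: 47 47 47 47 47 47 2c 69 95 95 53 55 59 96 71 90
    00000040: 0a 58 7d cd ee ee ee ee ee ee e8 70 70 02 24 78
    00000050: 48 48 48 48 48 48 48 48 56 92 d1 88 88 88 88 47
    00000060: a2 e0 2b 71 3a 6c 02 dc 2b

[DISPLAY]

                                          
                                          
                                          
                                          
                                          
        ┏━━━━━━━━━━━━━━━━━━━━━━━━━━━━━━━━━
        ┃ HexEditor                       
        ┠─────────────────────────────────
        ┃00000000  20 ca 14 78 2d 12 8b a9
        ┃00000010  39 0c c4 80 27 f4 a7 71
        ┃00000020  71 71 71 ce ec 53 7d 19
       ┏┃00000030  47 47 47 47 47 47 2c 69
       ┃┃00000040  0a 58 7d cd ee ee ee ee
       ┠┃00000050  48 48 48 48 48 48 48 48
       ┃┃00000060  a2 e0 2b 71 3a 6c 02 dc
       ┃┃                                 
       ┃┃                                 
       ┃┗━━━━━━━━━━━━━━━━━━━━━━━━━━━━━━━━━
       ┃├────┼────┼────┼────┤       ┃│35 ┃
       ┃│  6 │  5 │  8 │    │       ┃│18 ┃
       ┃├────┼────┼────┼────┤       ┃│24 ┃
       ┃│  9 │ 13 │ 14 │ 11 │       ┃│20 ┃
       ┃└────┴────┴────┴────┘       ┃│24 ┃


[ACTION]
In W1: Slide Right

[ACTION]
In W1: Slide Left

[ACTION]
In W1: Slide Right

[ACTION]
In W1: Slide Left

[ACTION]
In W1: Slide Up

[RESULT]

                                          
                                          
                                          
                                          
                                          
        ┏━━━━━━━━━━━━━━━━━━━━━━━━━━━━━━━━━
        ┃ HexEditor                       
        ┠─────────────────────────────────
        ┃00000000  20 ca 14 78 2d 12 8b a9
        ┃00000010  39 0c c4 80 27 f4 a7 71
        ┃00000020  71 71 71 ce ec 53 7d 19
       ┏┃00000030  47 47 47 47 47 47 2c 69
       ┃┃00000040  0a 58 7d cd ee ee ee ee
       ┠┃00000050  48 48 48 48 48 48 48 48
       ┃┃00000060  a2 e0 2b 71 3a 6c 02 dc
       ┃┃                                 
       ┃┃                                 
       ┃┗━━━━━━━━━━━━━━━━━━━━━━━━━━━━━━━━━
       ┃├────┼────┼────┼────┤       ┃│35 ┃
       ┃│  6 │  5 │  8 │ 11 │       ┃│18 ┃
       ┃├────┼────┼────┼────┤       ┃│24 ┃
       ┃│  9 │ 13 │ 14 │    │       ┃│20 ┃
       ┃└────┴────┴────┴────┘       ┃│24 ┃


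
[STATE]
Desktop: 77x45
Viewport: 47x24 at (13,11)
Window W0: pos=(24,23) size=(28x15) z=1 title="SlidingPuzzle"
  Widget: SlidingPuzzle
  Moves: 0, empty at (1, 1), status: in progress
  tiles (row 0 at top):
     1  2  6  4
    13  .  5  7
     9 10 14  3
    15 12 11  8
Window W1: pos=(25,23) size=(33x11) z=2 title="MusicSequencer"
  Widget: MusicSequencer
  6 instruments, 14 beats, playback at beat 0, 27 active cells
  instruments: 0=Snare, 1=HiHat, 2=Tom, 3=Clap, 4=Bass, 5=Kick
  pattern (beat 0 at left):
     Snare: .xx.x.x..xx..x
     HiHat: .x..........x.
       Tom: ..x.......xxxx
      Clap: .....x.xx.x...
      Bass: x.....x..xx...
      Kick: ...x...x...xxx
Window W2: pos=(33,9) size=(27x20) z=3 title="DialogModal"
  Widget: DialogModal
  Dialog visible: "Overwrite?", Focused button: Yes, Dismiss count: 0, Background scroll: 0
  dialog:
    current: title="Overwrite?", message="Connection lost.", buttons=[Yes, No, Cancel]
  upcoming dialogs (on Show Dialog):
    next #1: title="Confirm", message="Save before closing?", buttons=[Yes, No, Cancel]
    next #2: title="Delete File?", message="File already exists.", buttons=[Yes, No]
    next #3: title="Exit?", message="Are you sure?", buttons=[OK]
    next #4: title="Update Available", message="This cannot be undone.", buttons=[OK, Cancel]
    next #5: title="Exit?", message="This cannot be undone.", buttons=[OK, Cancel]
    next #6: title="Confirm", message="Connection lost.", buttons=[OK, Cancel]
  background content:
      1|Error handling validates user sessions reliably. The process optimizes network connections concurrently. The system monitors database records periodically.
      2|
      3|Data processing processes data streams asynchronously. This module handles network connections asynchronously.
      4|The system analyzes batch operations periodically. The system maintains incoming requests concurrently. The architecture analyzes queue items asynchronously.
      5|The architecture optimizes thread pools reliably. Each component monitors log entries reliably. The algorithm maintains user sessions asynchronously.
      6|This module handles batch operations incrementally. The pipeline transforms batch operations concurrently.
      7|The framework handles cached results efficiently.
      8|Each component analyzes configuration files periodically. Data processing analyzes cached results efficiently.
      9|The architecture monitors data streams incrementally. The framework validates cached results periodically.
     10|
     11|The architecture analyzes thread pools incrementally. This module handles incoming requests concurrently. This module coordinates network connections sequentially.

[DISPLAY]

                    ┠─────────────────────────┨
                    ┃Error handling validates ┃
                    ┃                         ┃
                    ┃Data processing processes┃
                    ┃The system analyzes batch┃
                    ┃The architecture optimize┃
                    ┃Th┌───────────────────┐ch┃
                    ┃Th│     Overwrite?    │ac┃
                    ┃Ea│  Connection lost. │ c┃
                    ┃Th│[Yes]  No   Cancel │rs┃
                    ┃  └───────────────────┘  ┃
                    ┃The architecture analyzes┃
           ┏┏━━━━━━━┃                         ┃
           ┃┃ MusicS┃                         ┃
           ┠┠───────┃                         ┃
           ┃┃      ▼┃                         ┃
           ┃┃ Snare·┃                         ┃
           ┃┃ HiHat·┗━━━━━━━━━━━━━━━━━━━━━━━━━┛
           ┃┃   Tom··█·······████           ┃  
           ┃┃  Clap·····█·██·█···           ┃  
           ┃┃  Bass█·····█··██···           ┃  
           ┃┃  Kick···█···█···███           ┃  
           ┃┗━━━━━━━━━━━━━━━━━━━━━━━━━━━━━━━┛  
           ┃└────┴────┴────┴────┘     ┃        


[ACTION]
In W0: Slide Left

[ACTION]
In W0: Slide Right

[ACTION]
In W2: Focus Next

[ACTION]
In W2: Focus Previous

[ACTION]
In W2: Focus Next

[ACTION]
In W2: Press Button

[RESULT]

                    ┠─────────────────────────┨
                    ┃Error handling validates ┃
                    ┃                         ┃
                    ┃Data processing processes┃
                    ┃The system analyzes batch┃
                    ┃The architecture optimize┃
                    ┃This module handles batch┃
                    ┃The framework handles cac┃
                    ┃Each component analyzes c┃
                    ┃The architecture monitors┃
                    ┃                         ┃
                    ┃The architecture analyzes┃
           ┏┏━━━━━━━┃                         ┃
           ┃┃ MusicS┃                         ┃
           ┠┠───────┃                         ┃
           ┃┃      ▼┃                         ┃
           ┃┃ Snare·┃                         ┃
           ┃┃ HiHat·┗━━━━━━━━━━━━━━━━━━━━━━━━━┛
           ┃┃   Tom··█·······████           ┃  
           ┃┃  Clap·····█·██·█···           ┃  
           ┃┃  Bass█·····█··██···           ┃  
           ┃┃  Kick···█···█···███           ┃  
           ┃┗━━━━━━━━━━━━━━━━━━━━━━━━━━━━━━━┛  
           ┃└────┴────┴────┴────┘     ┃        


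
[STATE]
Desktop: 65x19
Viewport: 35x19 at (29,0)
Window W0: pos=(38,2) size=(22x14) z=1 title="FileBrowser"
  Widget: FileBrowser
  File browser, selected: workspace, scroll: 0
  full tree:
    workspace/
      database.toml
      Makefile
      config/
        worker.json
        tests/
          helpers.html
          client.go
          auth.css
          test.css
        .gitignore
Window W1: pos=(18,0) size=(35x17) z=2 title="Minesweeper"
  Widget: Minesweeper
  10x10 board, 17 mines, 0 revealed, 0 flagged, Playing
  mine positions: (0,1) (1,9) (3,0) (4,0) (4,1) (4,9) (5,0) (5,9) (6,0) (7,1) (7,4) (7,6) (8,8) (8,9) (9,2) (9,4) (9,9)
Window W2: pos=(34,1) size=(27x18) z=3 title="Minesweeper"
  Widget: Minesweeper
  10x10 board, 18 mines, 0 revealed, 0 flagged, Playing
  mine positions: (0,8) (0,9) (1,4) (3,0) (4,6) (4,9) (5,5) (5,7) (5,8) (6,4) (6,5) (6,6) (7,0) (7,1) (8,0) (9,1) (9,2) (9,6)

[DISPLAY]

━━━━━━━━━━━━━━━━━━━━━━━┓           
er   ┏━━━━━━━━━━━━━━━━━━━━━━━━━┓   
─────┃ Minesweeper             ┃   
     ┠─────────────────────────┨   
     ┃■■■■■■■■■■               ┃   
     ┃■■■■■■■■■■               ┃   
     ┃■■■■■■■■■■               ┃   
     ┃■■■■■■■■■■               ┃   
     ┃■■■■■■■■■■               ┃   
     ┃■■■■■■■■■■               ┃   
     ┃■■■■■■■■■■               ┃   
     ┃■■■■■■■■■■               ┃   
     ┃■■■■■■■■■■               ┃   
     ┃■■■■■■■■■■               ┃   
     ┃                         ┃   
     ┃                         ┃   
━━━━━┃                         ┃   
     ┃                         ┃   
     ┗━━━━━━━━━━━━━━━━━━━━━━━━━┛   


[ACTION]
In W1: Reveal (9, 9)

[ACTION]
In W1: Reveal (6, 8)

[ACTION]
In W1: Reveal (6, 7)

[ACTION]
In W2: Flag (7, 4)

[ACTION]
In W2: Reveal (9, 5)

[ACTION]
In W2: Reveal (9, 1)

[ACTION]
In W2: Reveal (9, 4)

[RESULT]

━━━━━━━━━━━━━━━━━━━━━━━┓           
er   ┏━━━━━━━━━━━━━━━━━━━━━━━━━┓   
─────┃ Minesweeper             ┃   
     ┠─────────────────────────┨   
     ┃■■■■■■■■✹✹               ┃   
     ┃■■■■✹■■■■■               ┃   
     ┃■■■■■■■■■■               ┃   
     ┃✹■■■■■■■■■               ┃   
     ┃■■■■■■✹■■✹               ┃   
     ┃■■■■■✹■✹✹■               ┃   
     ┃■■■■✹✹✹■■■               ┃   
     ┃✹✹■■⚑■■■■■               ┃   
     ┃✹■■■■■■■■■               ┃   
     ┃■✹✹■■1✹■■■               ┃   
     ┃                         ┃   
     ┃                         ┃   
━━━━━┃                         ┃   
     ┃                         ┃   
     ┗━━━━━━━━━━━━━━━━━━━━━━━━━┛   


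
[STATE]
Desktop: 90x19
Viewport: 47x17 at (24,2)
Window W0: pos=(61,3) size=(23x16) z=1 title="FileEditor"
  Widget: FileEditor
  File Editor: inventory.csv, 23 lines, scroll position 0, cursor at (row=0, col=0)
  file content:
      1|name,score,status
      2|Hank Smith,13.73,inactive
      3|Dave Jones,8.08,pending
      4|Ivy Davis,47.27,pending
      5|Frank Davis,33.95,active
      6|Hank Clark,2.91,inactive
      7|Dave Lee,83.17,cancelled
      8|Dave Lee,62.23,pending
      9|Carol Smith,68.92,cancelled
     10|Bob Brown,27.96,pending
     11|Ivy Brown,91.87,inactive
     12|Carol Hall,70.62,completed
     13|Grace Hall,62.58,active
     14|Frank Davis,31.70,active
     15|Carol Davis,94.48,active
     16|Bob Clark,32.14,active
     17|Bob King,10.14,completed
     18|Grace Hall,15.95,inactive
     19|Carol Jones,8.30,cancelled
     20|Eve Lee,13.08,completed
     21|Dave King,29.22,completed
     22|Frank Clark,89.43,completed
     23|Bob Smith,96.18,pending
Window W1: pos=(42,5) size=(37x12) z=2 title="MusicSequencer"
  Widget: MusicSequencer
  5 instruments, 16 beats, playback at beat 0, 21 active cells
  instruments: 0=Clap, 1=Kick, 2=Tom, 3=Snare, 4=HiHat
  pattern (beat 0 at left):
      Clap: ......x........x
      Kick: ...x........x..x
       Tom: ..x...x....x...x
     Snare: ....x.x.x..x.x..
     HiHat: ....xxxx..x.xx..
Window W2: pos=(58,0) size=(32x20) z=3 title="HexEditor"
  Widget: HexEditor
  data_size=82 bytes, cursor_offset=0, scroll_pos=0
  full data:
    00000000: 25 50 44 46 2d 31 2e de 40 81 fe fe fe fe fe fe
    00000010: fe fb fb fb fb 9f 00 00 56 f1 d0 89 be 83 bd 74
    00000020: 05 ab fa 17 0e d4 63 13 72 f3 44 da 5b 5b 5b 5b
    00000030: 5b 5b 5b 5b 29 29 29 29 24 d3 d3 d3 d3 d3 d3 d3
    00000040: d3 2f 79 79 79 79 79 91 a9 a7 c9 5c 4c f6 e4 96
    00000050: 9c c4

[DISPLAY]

                                  ┠────────────
                                  ┃00000000  25
                                  ┃00000010  fe
                  ┏━━━━━━━━━━━━━━━┃00000020  05
                  ┃ MusicSequencer┃00000030  5b
                  ┠───────────────┃00000040  d3
                  ┃      ▼12345678┃00000050  9c
                  ┃  Clap······█··┃            
                  ┃  Kick···█·····┃            
                  ┃   Tom··█···█··┃            
                  ┃ Snare····█·█·█┃            
                  ┃ HiHat····████·┃            
                  ┃               ┃            
                  ┃               ┃            
                  ┗━━━━━━━━━━━━━━━┃            
                                  ┃            
                                  ┃            


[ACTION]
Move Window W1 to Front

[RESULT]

                                  ┠────────────
                                  ┃00000000  25
                                  ┃00000010  fe
                  ┏━━━━━━━━━━━━━━━━━━━━━━━━━━━━
                  ┃ MusicSequencer             
                  ┠────────────────────────────
                  ┃      ▼123456789012345      
                  ┃  Clap······█········█      
                  ┃  Kick···█········█··█      
                  ┃   Tom··█···█····█···█      
                  ┃ Snare····█·█·█··█·█··      
                  ┃ HiHat····████··█·██··      
                  ┃                            
                  ┃                            
                  ┗━━━━━━━━━━━━━━━━━━━━━━━━━━━━
                                  ┃            
                                  ┃            


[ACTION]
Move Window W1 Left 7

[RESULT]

                                  ┠────────────
                                  ┃00000000  25
                                  ┃00000010  fe
           ┏━━━━━━━━━━━━━━━━━━━━━━━━━━━━━━━━━━━
           ┃ MusicSequencer                    
           ┠───────────────────────────────────
           ┃      ▼123456789012345             
           ┃  Clap······█········█             
           ┃  Kick···█········█··█             
           ┃   Tom··█···█····█···█             
           ┃ Snare····█·█·█··█·█··             
           ┃ HiHat····████··█·██··             
           ┃                                   
           ┃                                   
           ┗━━━━━━━━━━━━━━━━━━━━━━━━━━━━━━━━━━━
                                  ┃            
                                  ┃            


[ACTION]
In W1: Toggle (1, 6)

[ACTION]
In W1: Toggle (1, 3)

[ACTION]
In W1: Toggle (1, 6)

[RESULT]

                                  ┠────────────
                                  ┃00000000  25
                                  ┃00000010  fe
           ┏━━━━━━━━━━━━━━━━━━━━━━━━━━━━━━━━━━━
           ┃ MusicSequencer                    
           ┠───────────────────────────────────
           ┃      ▼123456789012345             
           ┃  Clap······█········█             
           ┃  Kick············█··█             
           ┃   Tom··█···█····█···█             
           ┃ Snare····█·█·█··█·█··             
           ┃ HiHat····████··█·██··             
           ┃                                   
           ┃                                   
           ┗━━━━━━━━━━━━━━━━━━━━━━━━━━━━━━━━━━━
                                  ┃            
                                  ┃            
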